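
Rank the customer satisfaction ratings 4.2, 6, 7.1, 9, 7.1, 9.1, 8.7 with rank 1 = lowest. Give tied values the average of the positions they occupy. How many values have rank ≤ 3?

2

Sorted (ascending): 4.2, 6, 7.1, 7.1, 8.7, 9, 9.1
The 2 values of 7.1 occupy positions 3–4 → average rank (3+4)/2 = 3.5.
Ranks ≤ 3: {1, 2} → 2 values.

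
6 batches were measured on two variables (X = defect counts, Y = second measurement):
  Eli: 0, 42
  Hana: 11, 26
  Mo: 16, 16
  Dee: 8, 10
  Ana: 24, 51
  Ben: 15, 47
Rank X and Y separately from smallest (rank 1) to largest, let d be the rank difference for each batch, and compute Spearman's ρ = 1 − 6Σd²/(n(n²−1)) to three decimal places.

Ranks of variable 1: 1, 3, 5, 2, 6, 4
Ranks of variable 2: 4, 3, 2, 1, 6, 5
d = r₁ − r₂: -3, 0, 3, 1, 0, -1
d²: 9, 0, 9, 1, 0, 1; Σd² = 20
ρ = 1 − 6·20/(6·35) = 1 − 120/210 = 0.429

0.429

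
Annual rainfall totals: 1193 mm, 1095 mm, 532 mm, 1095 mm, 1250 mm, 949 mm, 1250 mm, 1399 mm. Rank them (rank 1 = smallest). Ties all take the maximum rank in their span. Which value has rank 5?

Sorted (ascending): 532, 949, 1095, 1095, 1193, 1250, 1250, 1399
The 2 values of 1095 occupy positions 3–4 → each gets rank 4.
The 2 values of 1250 occupy positions 6–7 → each gets rank 7.
Rank 5 → value 1193.

1193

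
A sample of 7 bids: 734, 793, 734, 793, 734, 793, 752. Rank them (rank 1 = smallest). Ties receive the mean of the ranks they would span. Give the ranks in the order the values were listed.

Sorted (ascending): 734, 734, 734, 752, 793, 793, 793
The 3 values of 734 occupy positions 1–3 → average rank 2.
The 3 values of 793 occupy positions 5–7 → average rank 6.

2, 6, 2, 6, 2, 6, 4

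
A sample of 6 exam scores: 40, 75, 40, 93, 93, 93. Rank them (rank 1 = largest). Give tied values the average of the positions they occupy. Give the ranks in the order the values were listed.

Sorted (descending): 93, 93, 93, 75, 40, 40
The 3 values of 93 occupy positions 1–3 → average rank 2.
The 2 values of 40 occupy positions 5–6 → average rank (5+6)/2 = 5.5.

5.5, 4, 5.5, 2, 2, 2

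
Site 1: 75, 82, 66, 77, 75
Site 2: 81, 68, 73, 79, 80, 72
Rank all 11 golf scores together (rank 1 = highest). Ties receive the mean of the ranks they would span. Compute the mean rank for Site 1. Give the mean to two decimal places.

Sorted (descending): 82, 81, 80, 79, 77, 75, 75, 73, 72, 68, 66
The 2 values of 75 occupy positions 6–7 → average rank (6+7)/2 = 6.5.
Site 1 values → pooled ranks: 75→6.5, 82→1, 66→11, 77→5, 75→6.5
Mean rank = (6.5 + 1 + 11 + 5 + 6.5) / 5 = 6.00

6.00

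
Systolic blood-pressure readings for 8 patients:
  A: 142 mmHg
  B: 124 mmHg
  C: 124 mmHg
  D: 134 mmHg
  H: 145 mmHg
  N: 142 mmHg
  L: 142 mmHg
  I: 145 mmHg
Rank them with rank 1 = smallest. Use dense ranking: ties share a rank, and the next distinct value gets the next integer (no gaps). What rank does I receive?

Sorted (ascending): 124, 124, 134, 142, 142, 142, 145, 145
The 2 values of 124 share dense rank 1.
The 3 values of 142 share dense rank 3.
The 2 values of 145 share dense rank 4.
Remaining distinct values take the next consecutive integers.
I has value 145 mmHg → rank 4.

4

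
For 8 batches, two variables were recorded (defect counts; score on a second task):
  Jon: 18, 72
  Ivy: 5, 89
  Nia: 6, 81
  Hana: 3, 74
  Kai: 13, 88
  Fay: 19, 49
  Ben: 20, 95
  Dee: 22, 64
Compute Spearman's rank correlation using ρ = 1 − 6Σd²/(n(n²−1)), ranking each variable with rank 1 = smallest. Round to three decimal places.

-0.286

Ranks of variable 1: 5, 2, 3, 1, 4, 6, 7, 8
Ranks of variable 2: 3, 7, 5, 4, 6, 1, 8, 2
d = r₁ − r₂: 2, -5, -2, -3, -2, 5, -1, 6
d²: 4, 25, 4, 9, 4, 25, 1, 36; Σd² = 108
ρ = 1 − 6·108/(8·63) = 1 − 648/504 = -0.286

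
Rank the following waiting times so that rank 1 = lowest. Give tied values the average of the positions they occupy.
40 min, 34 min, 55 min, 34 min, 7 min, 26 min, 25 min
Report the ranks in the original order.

Sorted (ascending): 7, 25, 26, 34, 34, 40, 55
The 2 values of 34 occupy positions 4–5 → average rank (4+5)/2 = 4.5.

6, 4.5, 7, 4.5, 1, 3, 2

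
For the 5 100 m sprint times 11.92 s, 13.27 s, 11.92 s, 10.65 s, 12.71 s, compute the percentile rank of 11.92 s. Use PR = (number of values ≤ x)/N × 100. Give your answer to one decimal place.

N = 5.
Strictly below 11.92: 1. Equal to 11.92: 2.
PR = 3/5 × 100 = 60.0

60.0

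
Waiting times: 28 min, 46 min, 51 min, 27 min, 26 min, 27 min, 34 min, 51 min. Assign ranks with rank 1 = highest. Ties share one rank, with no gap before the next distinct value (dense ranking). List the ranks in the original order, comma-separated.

Sorted (descending): 51, 51, 46, 34, 28, 27, 27, 26
The 2 values of 51 share dense rank 1.
The 2 values of 27 share dense rank 5.
Remaining distinct values take the next consecutive integers.

4, 2, 1, 5, 6, 5, 3, 1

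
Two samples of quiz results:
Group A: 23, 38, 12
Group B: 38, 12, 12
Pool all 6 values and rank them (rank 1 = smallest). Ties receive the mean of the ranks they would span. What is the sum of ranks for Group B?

9.5

Sorted (ascending): 12, 12, 12, 23, 38, 38
The 3 values of 12 occupy positions 1–3 → average rank 2.
The 2 values of 38 occupy positions 5–6 → average rank (5+6)/2 = 5.5.
Group B values → pooled ranks: 38→5.5, 12→2, 12→2
Rank sum = 5.5 + 2 + 2 = 9.5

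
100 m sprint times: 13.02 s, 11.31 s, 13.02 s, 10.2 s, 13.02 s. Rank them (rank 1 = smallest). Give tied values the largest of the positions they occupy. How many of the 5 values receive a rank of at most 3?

2

Sorted (ascending): 10.2, 11.31, 13.02, 13.02, 13.02
The 3 values of 13.02 occupy positions 3–5 → each gets rank 5.
Ranks ≤ 3: {1, 2} → 2 values.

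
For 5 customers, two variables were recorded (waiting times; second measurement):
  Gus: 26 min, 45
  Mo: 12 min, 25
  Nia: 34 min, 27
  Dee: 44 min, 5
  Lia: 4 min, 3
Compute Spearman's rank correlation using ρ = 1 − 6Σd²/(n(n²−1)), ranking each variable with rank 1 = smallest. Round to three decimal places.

0.300

Ranks of variable 1: 3, 2, 4, 5, 1
Ranks of variable 2: 5, 3, 4, 2, 1
d = r₁ − r₂: -2, -1, 0, 3, 0
d²: 4, 1, 0, 9, 0; Σd² = 14
ρ = 1 − 6·14/(5·24) = 1 − 84/120 = 0.300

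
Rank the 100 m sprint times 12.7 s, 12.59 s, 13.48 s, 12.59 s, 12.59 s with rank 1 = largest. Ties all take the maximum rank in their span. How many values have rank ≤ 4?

2

Sorted (descending): 13.48, 12.7, 12.59, 12.59, 12.59
The 3 values of 12.59 occupy positions 3–5 → each gets rank 5.
Ranks ≤ 4: {1, 2} → 2 values.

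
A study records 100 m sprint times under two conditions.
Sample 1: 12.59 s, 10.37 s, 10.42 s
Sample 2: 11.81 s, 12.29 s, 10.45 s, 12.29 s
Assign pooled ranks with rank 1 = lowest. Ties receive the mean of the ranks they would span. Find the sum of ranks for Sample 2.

Sorted (ascending): 10.37, 10.42, 10.45, 11.81, 12.29, 12.29, 12.59
The 2 values of 12.29 occupy positions 5–6 → average rank (5+6)/2 = 5.5.
Sample 2 values → pooled ranks: 11.81→4, 12.29→5.5, 10.45→3, 12.29→5.5
Rank sum = 4 + 5.5 + 3 + 5.5 = 18

18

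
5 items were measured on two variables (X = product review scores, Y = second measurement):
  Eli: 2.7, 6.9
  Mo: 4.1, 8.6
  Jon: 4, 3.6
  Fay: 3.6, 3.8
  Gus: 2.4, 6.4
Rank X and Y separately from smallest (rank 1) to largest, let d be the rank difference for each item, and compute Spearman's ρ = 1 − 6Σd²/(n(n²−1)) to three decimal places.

0.100

Ranks of variable 1: 2, 5, 4, 3, 1
Ranks of variable 2: 4, 5, 1, 2, 3
d = r₁ − r₂: -2, 0, 3, 1, -2
d²: 4, 0, 9, 1, 4; Σd² = 18
ρ = 1 − 6·18/(5·24) = 1 − 108/120 = 0.100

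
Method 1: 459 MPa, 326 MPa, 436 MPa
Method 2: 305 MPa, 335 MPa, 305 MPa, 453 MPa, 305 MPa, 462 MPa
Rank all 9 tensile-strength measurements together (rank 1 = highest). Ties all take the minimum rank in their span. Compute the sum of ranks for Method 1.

12

Sorted (descending): 462, 459, 453, 436, 335, 326, 305, 305, 305
The 3 values of 305 occupy positions 7–9 → each gets rank 7.
Method 1 values → pooled ranks: 459→2, 326→6, 436→4
Rank sum = 2 + 6 + 4 = 12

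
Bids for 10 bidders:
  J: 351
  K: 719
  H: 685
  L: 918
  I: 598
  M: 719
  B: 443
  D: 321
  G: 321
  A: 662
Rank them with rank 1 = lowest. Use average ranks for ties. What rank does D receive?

1.5

Sorted (ascending): 321, 321, 351, 443, 598, 662, 685, 719, 719, 918
The 2 values of 321 occupy positions 1–2 → average rank (1+2)/2 = 1.5.
The 2 values of 719 occupy positions 8–9 → average rank (8+9)/2 = 8.5.
D has value 321 → rank 1.5.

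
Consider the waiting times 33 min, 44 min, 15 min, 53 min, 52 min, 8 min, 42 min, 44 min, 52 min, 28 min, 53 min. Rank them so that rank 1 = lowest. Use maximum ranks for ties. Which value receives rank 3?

28

Sorted (ascending): 8, 15, 28, 33, 42, 44, 44, 52, 52, 53, 53
The 2 values of 44 occupy positions 6–7 → each gets rank 7.
The 2 values of 52 occupy positions 8–9 → each gets rank 9.
The 2 values of 53 occupy positions 10–11 → each gets rank 11.
Rank 3 → value 28.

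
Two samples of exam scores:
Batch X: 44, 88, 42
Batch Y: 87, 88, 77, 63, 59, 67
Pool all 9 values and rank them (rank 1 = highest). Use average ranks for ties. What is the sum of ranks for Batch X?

Sorted (descending): 88, 88, 87, 77, 67, 63, 59, 44, 42
The 2 values of 88 occupy positions 1–2 → average rank (1+2)/2 = 1.5.
Batch X values → pooled ranks: 44→8, 88→1.5, 42→9
Rank sum = 8 + 1.5 + 9 = 18.5

18.5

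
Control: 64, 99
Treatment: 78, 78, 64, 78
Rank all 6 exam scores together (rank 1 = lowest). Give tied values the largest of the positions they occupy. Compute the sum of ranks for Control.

Sorted (ascending): 64, 64, 78, 78, 78, 99
The 2 values of 64 occupy positions 1–2 → each gets rank 2.
The 3 values of 78 occupy positions 3–5 → each gets rank 5.
Control values → pooled ranks: 64→2, 99→6
Rank sum = 2 + 6 = 8

8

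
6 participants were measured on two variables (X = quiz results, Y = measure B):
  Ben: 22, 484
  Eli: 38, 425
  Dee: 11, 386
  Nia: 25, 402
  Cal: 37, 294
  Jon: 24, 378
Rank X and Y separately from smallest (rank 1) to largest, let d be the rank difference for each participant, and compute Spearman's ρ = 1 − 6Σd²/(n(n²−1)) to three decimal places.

Ranks of variable 1: 2, 6, 1, 4, 5, 3
Ranks of variable 2: 6, 5, 3, 4, 1, 2
d = r₁ − r₂: -4, 1, -2, 0, 4, 1
d²: 16, 1, 4, 0, 16, 1; Σd² = 38
ρ = 1 − 6·38/(6·35) = 1 − 228/210 = -0.086

-0.086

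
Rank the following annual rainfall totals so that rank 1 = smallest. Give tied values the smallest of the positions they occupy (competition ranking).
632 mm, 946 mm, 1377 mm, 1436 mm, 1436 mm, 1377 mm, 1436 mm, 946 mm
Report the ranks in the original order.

1, 2, 4, 6, 6, 4, 6, 2

Sorted (ascending): 632, 946, 946, 1377, 1377, 1436, 1436, 1436
The 2 values of 946 occupy positions 2–3 → each gets rank 2.
The 2 values of 1377 occupy positions 4–5 → each gets rank 4.
The 3 values of 1436 occupy positions 6–8 → each gets rank 6.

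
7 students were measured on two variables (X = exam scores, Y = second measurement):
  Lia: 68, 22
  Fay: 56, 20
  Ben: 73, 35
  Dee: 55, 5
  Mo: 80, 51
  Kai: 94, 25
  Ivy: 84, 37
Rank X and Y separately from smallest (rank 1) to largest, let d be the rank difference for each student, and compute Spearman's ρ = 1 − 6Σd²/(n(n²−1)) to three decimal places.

0.750

Ranks of variable 1: 3, 2, 4, 1, 5, 7, 6
Ranks of variable 2: 3, 2, 5, 1, 7, 4, 6
d = r₁ − r₂: 0, 0, -1, 0, -2, 3, 0
d²: 0, 0, 1, 0, 4, 9, 0; Σd² = 14
ρ = 1 − 6·14/(7·48) = 1 − 84/336 = 0.750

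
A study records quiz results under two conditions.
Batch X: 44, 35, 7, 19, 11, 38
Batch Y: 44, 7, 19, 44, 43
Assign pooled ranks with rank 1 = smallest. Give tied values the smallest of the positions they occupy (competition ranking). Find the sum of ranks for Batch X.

Sorted (ascending): 7, 7, 11, 19, 19, 35, 38, 43, 44, 44, 44
The 2 values of 7 occupy positions 1–2 → each gets rank 1.
The 2 values of 19 occupy positions 4–5 → each gets rank 4.
The 3 values of 44 occupy positions 9–11 → each gets rank 9.
Batch X values → pooled ranks: 44→9, 35→6, 7→1, 19→4, 11→3, 38→7
Rank sum = 9 + 6 + 1 + 4 + 3 + 7 = 30

30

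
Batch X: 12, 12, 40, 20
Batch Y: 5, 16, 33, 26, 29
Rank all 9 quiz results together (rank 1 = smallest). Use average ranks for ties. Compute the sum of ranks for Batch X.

19

Sorted (ascending): 5, 12, 12, 16, 20, 26, 29, 33, 40
The 2 values of 12 occupy positions 2–3 → average rank (2+3)/2 = 2.5.
Batch X values → pooled ranks: 12→2.5, 12→2.5, 40→9, 20→5
Rank sum = 2.5 + 2.5 + 9 + 5 = 19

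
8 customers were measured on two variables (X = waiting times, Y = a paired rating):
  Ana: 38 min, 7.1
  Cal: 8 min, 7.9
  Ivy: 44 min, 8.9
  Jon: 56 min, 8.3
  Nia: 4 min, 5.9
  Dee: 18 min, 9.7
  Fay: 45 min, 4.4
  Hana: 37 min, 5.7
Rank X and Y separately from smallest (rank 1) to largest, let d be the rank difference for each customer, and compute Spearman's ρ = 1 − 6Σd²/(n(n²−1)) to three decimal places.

0.000

Ranks of variable 1: 5, 2, 6, 8, 1, 3, 7, 4
Ranks of variable 2: 4, 5, 7, 6, 3, 8, 1, 2
d = r₁ − r₂: 1, -3, -1, 2, -2, -5, 6, 2
d²: 1, 9, 1, 4, 4, 25, 36, 4; Σd² = 84
ρ = 1 − 6·84/(8·63) = 1 − 504/504 = 0.000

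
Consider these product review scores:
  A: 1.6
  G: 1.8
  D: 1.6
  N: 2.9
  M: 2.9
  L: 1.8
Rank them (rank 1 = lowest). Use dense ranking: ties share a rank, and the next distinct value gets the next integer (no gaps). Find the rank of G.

Sorted (ascending): 1.6, 1.6, 1.8, 1.8, 2.9, 2.9
The 2 values of 1.6 share dense rank 1.
The 2 values of 1.8 share dense rank 2.
The 2 values of 2.9 share dense rank 3.
G has value 1.8 → rank 2.

2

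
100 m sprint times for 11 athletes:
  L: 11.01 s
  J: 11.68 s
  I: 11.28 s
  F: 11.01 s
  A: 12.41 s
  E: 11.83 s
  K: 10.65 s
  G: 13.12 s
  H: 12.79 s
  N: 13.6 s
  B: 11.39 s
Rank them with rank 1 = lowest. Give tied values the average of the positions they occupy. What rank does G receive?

Sorted (ascending): 10.65, 11.01, 11.01, 11.28, 11.39, 11.68, 11.83, 12.41, 12.79, 13.12, 13.6
The 2 values of 11.01 occupy positions 2–3 → average rank (2+3)/2 = 2.5.
G has value 13.12 s → rank 10.

10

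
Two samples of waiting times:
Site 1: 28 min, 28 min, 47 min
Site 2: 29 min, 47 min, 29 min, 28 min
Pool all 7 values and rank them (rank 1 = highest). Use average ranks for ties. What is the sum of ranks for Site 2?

14.5

Sorted (descending): 47, 47, 29, 29, 28, 28, 28
The 2 values of 47 occupy positions 1–2 → average rank (1+2)/2 = 1.5.
The 2 values of 29 occupy positions 3–4 → average rank (3+4)/2 = 3.5.
The 3 values of 28 occupy positions 5–7 → average rank 6.
Site 2 values → pooled ranks: 29→3.5, 47→1.5, 29→3.5, 28→6
Rank sum = 3.5 + 1.5 + 3.5 + 6 = 14.5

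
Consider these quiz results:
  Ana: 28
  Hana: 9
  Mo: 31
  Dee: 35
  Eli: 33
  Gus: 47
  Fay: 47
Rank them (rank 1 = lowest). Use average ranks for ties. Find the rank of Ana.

Sorted (ascending): 9, 28, 31, 33, 35, 47, 47
The 2 values of 47 occupy positions 6–7 → average rank (6+7)/2 = 6.5.
Ana has value 28 → rank 2.

2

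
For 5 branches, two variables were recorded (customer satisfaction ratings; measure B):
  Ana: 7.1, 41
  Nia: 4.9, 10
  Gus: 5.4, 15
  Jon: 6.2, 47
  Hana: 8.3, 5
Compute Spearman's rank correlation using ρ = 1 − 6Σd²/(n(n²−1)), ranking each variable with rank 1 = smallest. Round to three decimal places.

-0.100

Ranks of variable 1: 4, 1, 2, 3, 5
Ranks of variable 2: 4, 2, 3, 5, 1
d = r₁ − r₂: 0, -1, -1, -2, 4
d²: 0, 1, 1, 4, 16; Σd² = 22
ρ = 1 − 6·22/(5·24) = 1 − 132/120 = -0.100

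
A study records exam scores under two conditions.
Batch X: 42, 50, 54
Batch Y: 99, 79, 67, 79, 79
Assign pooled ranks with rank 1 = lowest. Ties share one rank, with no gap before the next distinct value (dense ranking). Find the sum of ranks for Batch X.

Sorted (ascending): 42, 50, 54, 67, 79, 79, 79, 99
The 3 values of 79 share dense rank 5.
Remaining distinct values take the next consecutive integers.
Batch X values → pooled ranks: 42→1, 50→2, 54→3
Rank sum = 1 + 2 + 3 = 6

6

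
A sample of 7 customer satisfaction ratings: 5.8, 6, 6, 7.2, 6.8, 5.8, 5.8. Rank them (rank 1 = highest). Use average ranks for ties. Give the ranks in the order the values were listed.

6, 3.5, 3.5, 1, 2, 6, 6

Sorted (descending): 7.2, 6.8, 6, 6, 5.8, 5.8, 5.8
The 2 values of 6 occupy positions 3–4 → average rank (3+4)/2 = 3.5.
The 3 values of 5.8 occupy positions 5–7 → average rank 6.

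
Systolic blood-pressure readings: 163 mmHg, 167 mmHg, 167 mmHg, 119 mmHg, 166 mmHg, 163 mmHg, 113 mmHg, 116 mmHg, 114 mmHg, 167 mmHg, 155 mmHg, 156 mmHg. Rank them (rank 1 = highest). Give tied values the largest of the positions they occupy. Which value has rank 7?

Sorted (descending): 167, 167, 167, 166, 163, 163, 156, 155, 119, 116, 114, 113
The 3 values of 167 occupy positions 1–3 → each gets rank 3.
The 2 values of 163 occupy positions 5–6 → each gets rank 6.
Rank 7 → value 156.

156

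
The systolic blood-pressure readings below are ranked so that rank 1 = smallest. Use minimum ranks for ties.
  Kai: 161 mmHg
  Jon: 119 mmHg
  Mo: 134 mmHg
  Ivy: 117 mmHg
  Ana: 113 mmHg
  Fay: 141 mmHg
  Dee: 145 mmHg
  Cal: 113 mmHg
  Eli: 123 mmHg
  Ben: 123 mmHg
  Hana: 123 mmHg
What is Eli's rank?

5

Sorted (ascending): 113, 113, 117, 119, 123, 123, 123, 134, 141, 145, 161
The 2 values of 113 occupy positions 1–2 → each gets rank 1.
The 3 values of 123 occupy positions 5–7 → each gets rank 5.
Eli has value 123 mmHg → rank 5.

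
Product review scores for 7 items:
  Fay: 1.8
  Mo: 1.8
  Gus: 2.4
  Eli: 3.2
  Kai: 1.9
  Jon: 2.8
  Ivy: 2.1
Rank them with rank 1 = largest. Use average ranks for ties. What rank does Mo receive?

Sorted (descending): 3.2, 2.8, 2.4, 2.1, 1.9, 1.8, 1.8
The 2 values of 1.8 occupy positions 6–7 → average rank (6+7)/2 = 6.5.
Mo has value 1.8 → rank 6.5.

6.5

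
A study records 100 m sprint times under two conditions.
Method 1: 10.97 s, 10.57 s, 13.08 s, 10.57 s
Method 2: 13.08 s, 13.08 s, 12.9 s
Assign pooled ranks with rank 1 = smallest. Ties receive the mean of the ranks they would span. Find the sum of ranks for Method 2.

Sorted (ascending): 10.57, 10.57, 10.97, 12.9, 13.08, 13.08, 13.08
The 2 values of 10.57 occupy positions 1–2 → average rank (1+2)/2 = 1.5.
The 3 values of 13.08 occupy positions 5–7 → average rank 6.
Method 2 values → pooled ranks: 13.08→6, 13.08→6, 12.9→4
Rank sum = 6 + 6 + 4 = 16

16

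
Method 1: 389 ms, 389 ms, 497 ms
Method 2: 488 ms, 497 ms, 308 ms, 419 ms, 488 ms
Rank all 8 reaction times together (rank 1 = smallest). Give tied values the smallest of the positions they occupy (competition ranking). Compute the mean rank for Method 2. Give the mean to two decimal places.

Sorted (ascending): 308, 389, 389, 419, 488, 488, 497, 497
The 2 values of 389 occupy positions 2–3 → each gets rank 2.
The 2 values of 488 occupy positions 5–6 → each gets rank 5.
The 2 values of 497 occupy positions 7–8 → each gets rank 7.
Method 2 values → pooled ranks: 488→5, 497→7, 308→1, 419→4, 488→5
Mean rank = (5 + 7 + 1 + 4 + 5) / 5 = 4.40

4.40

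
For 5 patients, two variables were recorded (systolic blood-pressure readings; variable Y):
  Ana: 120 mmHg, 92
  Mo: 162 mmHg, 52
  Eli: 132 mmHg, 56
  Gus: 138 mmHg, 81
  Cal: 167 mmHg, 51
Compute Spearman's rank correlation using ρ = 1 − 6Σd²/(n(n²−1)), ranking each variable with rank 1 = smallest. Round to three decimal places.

-0.900

Ranks of variable 1: 1, 4, 2, 3, 5
Ranks of variable 2: 5, 2, 3, 4, 1
d = r₁ − r₂: -4, 2, -1, -1, 4
d²: 16, 4, 1, 1, 16; Σd² = 38
ρ = 1 − 6·38/(5·24) = 1 − 228/120 = -0.900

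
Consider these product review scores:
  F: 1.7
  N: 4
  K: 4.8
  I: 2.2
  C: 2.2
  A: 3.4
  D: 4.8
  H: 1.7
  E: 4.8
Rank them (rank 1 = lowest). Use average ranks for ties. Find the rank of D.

8

Sorted (ascending): 1.7, 1.7, 2.2, 2.2, 3.4, 4, 4.8, 4.8, 4.8
The 2 values of 1.7 occupy positions 1–2 → average rank (1+2)/2 = 1.5.
The 2 values of 2.2 occupy positions 3–4 → average rank (3+4)/2 = 3.5.
The 3 values of 4.8 occupy positions 7–9 → average rank 8.
D has value 4.8 → rank 8.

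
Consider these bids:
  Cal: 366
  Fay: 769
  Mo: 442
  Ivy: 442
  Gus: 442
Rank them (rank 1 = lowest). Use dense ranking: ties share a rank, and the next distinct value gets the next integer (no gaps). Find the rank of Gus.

Sorted (ascending): 366, 442, 442, 442, 769
The 3 values of 442 share dense rank 2.
Remaining distinct values take the next consecutive integers.
Gus has value 442 → rank 2.

2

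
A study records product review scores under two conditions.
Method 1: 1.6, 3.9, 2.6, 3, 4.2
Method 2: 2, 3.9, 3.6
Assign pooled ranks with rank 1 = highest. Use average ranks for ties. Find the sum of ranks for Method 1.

22.5

Sorted (descending): 4.2, 3.9, 3.9, 3.6, 3, 2.6, 2, 1.6
The 2 values of 3.9 occupy positions 2–3 → average rank (2+3)/2 = 2.5.
Method 1 values → pooled ranks: 1.6→8, 3.9→2.5, 2.6→6, 3→5, 4.2→1
Rank sum = 8 + 2.5 + 6 + 5 + 1 = 22.5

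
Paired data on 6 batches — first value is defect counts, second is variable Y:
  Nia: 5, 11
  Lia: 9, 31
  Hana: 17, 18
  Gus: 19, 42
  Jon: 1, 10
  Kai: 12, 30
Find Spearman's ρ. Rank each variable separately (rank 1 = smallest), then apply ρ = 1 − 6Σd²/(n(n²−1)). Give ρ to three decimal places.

0.771

Ranks of variable 1: 2, 3, 5, 6, 1, 4
Ranks of variable 2: 2, 5, 3, 6, 1, 4
d = r₁ − r₂: 0, -2, 2, 0, 0, 0
d²: 0, 4, 4, 0, 0, 0; Σd² = 8
ρ = 1 − 6·8/(6·35) = 1 − 48/210 = 0.771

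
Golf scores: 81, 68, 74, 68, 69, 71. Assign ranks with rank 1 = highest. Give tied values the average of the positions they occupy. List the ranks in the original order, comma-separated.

1, 5.5, 2, 5.5, 4, 3

Sorted (descending): 81, 74, 71, 69, 68, 68
The 2 values of 68 occupy positions 5–6 → average rank (5+6)/2 = 5.5.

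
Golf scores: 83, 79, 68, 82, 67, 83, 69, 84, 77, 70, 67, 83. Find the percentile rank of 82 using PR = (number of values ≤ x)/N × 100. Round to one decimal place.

N = 12.
Strictly below 82: 7. Equal to 82: 1.
PR = 8/12 × 100 = 66.7

66.7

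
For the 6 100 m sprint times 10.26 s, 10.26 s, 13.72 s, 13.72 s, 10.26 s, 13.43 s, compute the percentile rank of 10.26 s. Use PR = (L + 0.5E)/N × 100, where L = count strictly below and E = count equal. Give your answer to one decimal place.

N = 6.
Strictly below 10.26: 0. Equal to 10.26: 3.
PR = (0 + 0.5·3)/6 × 100 = 25.0

25.0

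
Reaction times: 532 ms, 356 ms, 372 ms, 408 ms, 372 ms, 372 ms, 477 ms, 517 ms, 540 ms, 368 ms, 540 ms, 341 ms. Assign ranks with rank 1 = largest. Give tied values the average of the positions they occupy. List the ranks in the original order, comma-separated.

3, 11, 8, 6, 8, 8, 5, 4, 1.5, 10, 1.5, 12

Sorted (descending): 540, 540, 532, 517, 477, 408, 372, 372, 372, 368, 356, 341
The 2 values of 540 occupy positions 1–2 → average rank (1+2)/2 = 1.5.
The 3 values of 372 occupy positions 7–9 → average rank 8.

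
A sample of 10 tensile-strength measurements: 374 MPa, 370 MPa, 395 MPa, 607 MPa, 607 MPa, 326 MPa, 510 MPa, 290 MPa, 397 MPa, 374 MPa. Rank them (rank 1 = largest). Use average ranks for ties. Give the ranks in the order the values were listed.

Sorted (descending): 607, 607, 510, 397, 395, 374, 374, 370, 326, 290
The 2 values of 607 occupy positions 1–2 → average rank (1+2)/2 = 1.5.
The 2 values of 374 occupy positions 6–7 → average rank (6+7)/2 = 6.5.

6.5, 8, 5, 1.5, 1.5, 9, 3, 10, 4, 6.5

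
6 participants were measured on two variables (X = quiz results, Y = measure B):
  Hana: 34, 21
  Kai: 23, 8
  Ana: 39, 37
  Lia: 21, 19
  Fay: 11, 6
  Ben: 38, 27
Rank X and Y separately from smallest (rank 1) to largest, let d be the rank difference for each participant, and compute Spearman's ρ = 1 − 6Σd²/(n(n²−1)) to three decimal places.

Ranks of variable 1: 4, 3, 6, 2, 1, 5
Ranks of variable 2: 4, 2, 6, 3, 1, 5
d = r₁ − r₂: 0, 1, 0, -1, 0, 0
d²: 0, 1, 0, 1, 0, 0; Σd² = 2
ρ = 1 − 6·2/(6·35) = 1 − 12/210 = 0.943

0.943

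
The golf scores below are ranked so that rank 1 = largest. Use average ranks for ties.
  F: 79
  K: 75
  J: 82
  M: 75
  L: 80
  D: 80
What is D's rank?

2.5

Sorted (descending): 82, 80, 80, 79, 75, 75
The 2 values of 80 occupy positions 2–3 → average rank (2+3)/2 = 2.5.
The 2 values of 75 occupy positions 5–6 → average rank (5+6)/2 = 5.5.
D has value 80 → rank 2.5.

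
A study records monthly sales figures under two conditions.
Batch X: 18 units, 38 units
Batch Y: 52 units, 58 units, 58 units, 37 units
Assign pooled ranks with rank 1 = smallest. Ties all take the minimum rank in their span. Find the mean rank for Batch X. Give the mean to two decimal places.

Sorted (ascending): 18, 37, 38, 52, 58, 58
The 2 values of 58 occupy positions 5–6 → each gets rank 5.
Batch X values → pooled ranks: 18→1, 38→3
Mean rank = (1 + 3) / 2 = 2.00

2.00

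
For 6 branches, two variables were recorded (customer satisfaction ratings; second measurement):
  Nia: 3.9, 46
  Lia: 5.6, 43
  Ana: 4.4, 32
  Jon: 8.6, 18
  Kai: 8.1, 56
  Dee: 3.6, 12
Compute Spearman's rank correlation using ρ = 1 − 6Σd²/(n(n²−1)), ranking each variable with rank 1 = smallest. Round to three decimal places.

0.257

Ranks of variable 1: 2, 4, 3, 6, 5, 1
Ranks of variable 2: 5, 4, 3, 2, 6, 1
d = r₁ − r₂: -3, 0, 0, 4, -1, 0
d²: 9, 0, 0, 16, 1, 0; Σd² = 26
ρ = 1 − 6·26/(6·35) = 1 − 156/210 = 0.257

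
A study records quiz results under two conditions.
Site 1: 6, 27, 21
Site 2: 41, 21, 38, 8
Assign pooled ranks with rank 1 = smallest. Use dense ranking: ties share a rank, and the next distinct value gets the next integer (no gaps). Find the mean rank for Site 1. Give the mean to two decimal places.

Sorted (ascending): 6, 8, 21, 21, 27, 38, 41
The 2 values of 21 share dense rank 3.
Remaining distinct values take the next consecutive integers.
Site 1 values → pooled ranks: 6→1, 27→4, 21→3
Mean rank = (1 + 4 + 3) / 3 = 2.67

2.67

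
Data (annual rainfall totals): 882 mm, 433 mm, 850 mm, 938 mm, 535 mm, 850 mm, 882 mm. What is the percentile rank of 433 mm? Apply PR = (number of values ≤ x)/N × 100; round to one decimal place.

N = 7.
Strictly below 433: 0. Equal to 433: 1.
PR = 1/7 × 100 = 14.3

14.3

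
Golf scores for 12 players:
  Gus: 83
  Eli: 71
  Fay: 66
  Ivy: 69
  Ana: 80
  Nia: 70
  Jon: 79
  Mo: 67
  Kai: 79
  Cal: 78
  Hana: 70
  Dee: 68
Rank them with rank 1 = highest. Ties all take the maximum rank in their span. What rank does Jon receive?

Sorted (descending): 83, 80, 79, 79, 78, 71, 70, 70, 69, 68, 67, 66
The 2 values of 79 occupy positions 3–4 → each gets rank 4.
The 2 values of 70 occupy positions 7–8 → each gets rank 8.
Jon has value 79 → rank 4.

4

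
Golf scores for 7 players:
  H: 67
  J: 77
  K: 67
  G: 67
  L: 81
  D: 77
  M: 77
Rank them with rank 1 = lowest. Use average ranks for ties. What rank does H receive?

2

Sorted (ascending): 67, 67, 67, 77, 77, 77, 81
The 3 values of 67 occupy positions 1–3 → average rank 2.
The 3 values of 77 occupy positions 4–6 → average rank 5.
H has value 67 → rank 2.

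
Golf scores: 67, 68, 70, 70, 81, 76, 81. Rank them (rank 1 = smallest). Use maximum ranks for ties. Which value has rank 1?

67

Sorted (ascending): 67, 68, 70, 70, 76, 81, 81
The 2 values of 70 occupy positions 3–4 → each gets rank 4.
The 2 values of 81 occupy positions 6–7 → each gets rank 7.
Rank 1 → value 67.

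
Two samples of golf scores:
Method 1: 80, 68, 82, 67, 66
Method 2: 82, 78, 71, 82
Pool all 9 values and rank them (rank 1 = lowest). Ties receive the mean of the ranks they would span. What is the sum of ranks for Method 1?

Sorted (ascending): 66, 67, 68, 71, 78, 80, 82, 82, 82
The 3 values of 82 occupy positions 7–9 → average rank 8.
Method 1 values → pooled ranks: 80→6, 68→3, 82→8, 67→2, 66→1
Rank sum = 6 + 3 + 8 + 2 + 1 = 20

20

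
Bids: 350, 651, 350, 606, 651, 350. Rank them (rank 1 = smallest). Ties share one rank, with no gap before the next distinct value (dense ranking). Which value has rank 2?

606

Sorted (ascending): 350, 350, 350, 606, 651, 651
The 3 values of 350 share dense rank 1.
The 2 values of 651 share dense rank 3.
Remaining distinct values take the next consecutive integers.
Rank 2 → value 606.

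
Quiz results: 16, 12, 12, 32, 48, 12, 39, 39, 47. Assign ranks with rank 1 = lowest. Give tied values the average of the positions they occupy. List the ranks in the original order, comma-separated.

4, 2, 2, 5, 9, 2, 6.5, 6.5, 8

Sorted (ascending): 12, 12, 12, 16, 32, 39, 39, 47, 48
The 3 values of 12 occupy positions 1–3 → average rank 2.
The 2 values of 39 occupy positions 6–7 → average rank (6+7)/2 = 6.5.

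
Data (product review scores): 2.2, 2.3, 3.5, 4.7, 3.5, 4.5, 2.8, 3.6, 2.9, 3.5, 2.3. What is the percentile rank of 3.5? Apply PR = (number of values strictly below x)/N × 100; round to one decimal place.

N = 11.
Strictly below 3.5: 5. Equal to 3.5: 3.
PR = 5/11 × 100 = 45.5

45.5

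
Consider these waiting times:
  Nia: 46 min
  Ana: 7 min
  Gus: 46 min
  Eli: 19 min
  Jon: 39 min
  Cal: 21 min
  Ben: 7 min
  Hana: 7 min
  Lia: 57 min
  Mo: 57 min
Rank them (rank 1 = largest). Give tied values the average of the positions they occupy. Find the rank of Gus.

Sorted (descending): 57, 57, 46, 46, 39, 21, 19, 7, 7, 7
The 2 values of 57 occupy positions 1–2 → average rank (1+2)/2 = 1.5.
The 2 values of 46 occupy positions 3–4 → average rank (3+4)/2 = 3.5.
The 3 values of 7 occupy positions 8–10 → average rank 9.
Gus has value 46 min → rank 3.5.

3.5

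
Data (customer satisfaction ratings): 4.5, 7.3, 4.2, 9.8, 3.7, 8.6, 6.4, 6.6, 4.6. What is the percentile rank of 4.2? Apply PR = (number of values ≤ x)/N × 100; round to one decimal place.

N = 9.
Strictly below 4.2: 1. Equal to 4.2: 1.
PR = 2/9 × 100 = 22.2

22.2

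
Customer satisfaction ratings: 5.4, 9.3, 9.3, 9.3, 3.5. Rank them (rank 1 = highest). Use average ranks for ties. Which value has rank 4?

Sorted (descending): 9.3, 9.3, 9.3, 5.4, 3.5
The 3 values of 9.3 occupy positions 1–3 → average rank 2.
Rank 4 → value 5.4.

5.4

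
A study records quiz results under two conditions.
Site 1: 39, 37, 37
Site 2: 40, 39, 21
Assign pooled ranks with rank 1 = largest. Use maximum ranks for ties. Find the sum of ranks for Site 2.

10

Sorted (descending): 40, 39, 39, 37, 37, 21
The 2 values of 39 occupy positions 2–3 → each gets rank 3.
The 2 values of 37 occupy positions 4–5 → each gets rank 5.
Site 2 values → pooled ranks: 40→1, 39→3, 21→6
Rank sum = 1 + 3 + 6 = 10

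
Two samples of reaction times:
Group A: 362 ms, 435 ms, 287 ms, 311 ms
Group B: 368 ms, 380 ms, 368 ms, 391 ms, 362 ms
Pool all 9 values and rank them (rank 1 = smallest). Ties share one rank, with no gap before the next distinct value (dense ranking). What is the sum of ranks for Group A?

13

Sorted (ascending): 287, 311, 362, 362, 368, 368, 380, 391, 435
The 2 values of 362 share dense rank 3.
The 2 values of 368 share dense rank 4.
Remaining distinct values take the next consecutive integers.
Group A values → pooled ranks: 362→3, 435→7, 287→1, 311→2
Rank sum = 3 + 7 + 1 + 2 = 13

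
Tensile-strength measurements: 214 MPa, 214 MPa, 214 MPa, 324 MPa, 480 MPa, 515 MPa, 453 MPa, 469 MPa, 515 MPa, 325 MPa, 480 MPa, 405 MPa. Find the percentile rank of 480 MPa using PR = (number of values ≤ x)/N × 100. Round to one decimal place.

N = 12.
Strictly below 480: 8. Equal to 480: 2.
PR = 10/12 × 100 = 83.3

83.3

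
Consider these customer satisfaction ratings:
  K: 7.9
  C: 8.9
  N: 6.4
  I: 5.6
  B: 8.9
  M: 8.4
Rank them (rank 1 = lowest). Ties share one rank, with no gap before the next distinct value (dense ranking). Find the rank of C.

5

Sorted (ascending): 5.6, 6.4, 7.9, 8.4, 8.9, 8.9
The 2 values of 8.9 share dense rank 5.
Remaining distinct values take the next consecutive integers.
C has value 8.9 → rank 5.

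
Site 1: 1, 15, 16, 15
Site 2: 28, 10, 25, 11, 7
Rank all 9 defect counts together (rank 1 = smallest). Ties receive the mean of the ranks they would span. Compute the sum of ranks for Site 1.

19

Sorted (ascending): 1, 7, 10, 11, 15, 15, 16, 25, 28
The 2 values of 15 occupy positions 5–6 → average rank (5+6)/2 = 5.5.
Site 1 values → pooled ranks: 1→1, 15→5.5, 16→7, 15→5.5
Rank sum = 1 + 5.5 + 7 + 5.5 = 19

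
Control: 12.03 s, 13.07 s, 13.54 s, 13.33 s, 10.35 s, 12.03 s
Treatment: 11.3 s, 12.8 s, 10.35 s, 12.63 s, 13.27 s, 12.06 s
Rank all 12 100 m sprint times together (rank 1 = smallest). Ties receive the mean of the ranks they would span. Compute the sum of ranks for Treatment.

Sorted (ascending): 10.35, 10.35, 11.3, 12.03, 12.03, 12.06, 12.63, 12.8, 13.07, 13.27, 13.33, 13.54
The 2 values of 10.35 occupy positions 1–2 → average rank (1+2)/2 = 1.5.
The 2 values of 12.03 occupy positions 4–5 → average rank (4+5)/2 = 4.5.
Treatment values → pooled ranks: 11.3→3, 12.8→8, 10.35→1.5, 12.63→7, 13.27→10, 12.06→6
Rank sum = 3 + 8 + 1.5 + 7 + 10 + 6 = 35.5

35.5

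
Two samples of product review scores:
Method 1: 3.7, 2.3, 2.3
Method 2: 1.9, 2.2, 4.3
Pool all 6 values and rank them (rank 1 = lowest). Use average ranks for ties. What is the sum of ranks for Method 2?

9

Sorted (ascending): 1.9, 2.2, 2.3, 2.3, 3.7, 4.3
The 2 values of 2.3 occupy positions 3–4 → average rank (3+4)/2 = 3.5.
Method 2 values → pooled ranks: 1.9→1, 2.2→2, 4.3→6
Rank sum = 1 + 2 + 6 = 9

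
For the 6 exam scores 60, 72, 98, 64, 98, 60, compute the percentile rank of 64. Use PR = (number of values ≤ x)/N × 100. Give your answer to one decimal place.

50.0

N = 6.
Strictly below 64: 2. Equal to 64: 1.
PR = 3/6 × 100 = 50.0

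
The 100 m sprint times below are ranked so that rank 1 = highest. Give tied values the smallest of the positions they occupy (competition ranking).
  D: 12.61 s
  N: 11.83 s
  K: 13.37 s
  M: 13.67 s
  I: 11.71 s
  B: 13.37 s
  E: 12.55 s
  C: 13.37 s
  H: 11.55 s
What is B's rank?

2

Sorted (descending): 13.67, 13.37, 13.37, 13.37, 12.61, 12.55, 11.83, 11.71, 11.55
The 3 values of 13.37 occupy positions 2–4 → each gets rank 2.
B has value 13.37 s → rank 2.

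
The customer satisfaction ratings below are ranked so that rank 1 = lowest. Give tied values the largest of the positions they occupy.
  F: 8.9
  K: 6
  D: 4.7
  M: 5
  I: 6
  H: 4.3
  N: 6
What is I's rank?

Sorted (ascending): 4.3, 4.7, 5, 6, 6, 6, 8.9
The 3 values of 6 occupy positions 4–6 → each gets rank 6.
I has value 6 → rank 6.

6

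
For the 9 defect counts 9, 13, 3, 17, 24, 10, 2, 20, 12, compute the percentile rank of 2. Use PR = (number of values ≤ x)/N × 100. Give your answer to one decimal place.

11.1

N = 9.
Strictly below 2: 0. Equal to 2: 1.
PR = 1/9 × 100 = 11.1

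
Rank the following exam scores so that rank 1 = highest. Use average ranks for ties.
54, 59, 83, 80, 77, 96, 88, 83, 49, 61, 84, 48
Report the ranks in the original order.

Sorted (descending): 96, 88, 84, 83, 83, 80, 77, 61, 59, 54, 49, 48
The 2 values of 83 occupy positions 4–5 → average rank (4+5)/2 = 4.5.

10, 9, 4.5, 6, 7, 1, 2, 4.5, 11, 8, 3, 12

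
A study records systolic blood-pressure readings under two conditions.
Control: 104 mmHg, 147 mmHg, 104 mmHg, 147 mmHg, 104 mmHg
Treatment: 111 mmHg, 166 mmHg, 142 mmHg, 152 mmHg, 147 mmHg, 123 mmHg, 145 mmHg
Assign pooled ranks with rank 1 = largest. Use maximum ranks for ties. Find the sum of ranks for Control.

46

Sorted (descending): 166, 152, 147, 147, 147, 145, 142, 123, 111, 104, 104, 104
The 3 values of 147 occupy positions 3–5 → each gets rank 5.
The 3 values of 104 occupy positions 10–12 → each gets rank 12.
Control values → pooled ranks: 104→12, 147→5, 104→12, 147→5, 104→12
Rank sum = 12 + 5 + 12 + 5 + 12 = 46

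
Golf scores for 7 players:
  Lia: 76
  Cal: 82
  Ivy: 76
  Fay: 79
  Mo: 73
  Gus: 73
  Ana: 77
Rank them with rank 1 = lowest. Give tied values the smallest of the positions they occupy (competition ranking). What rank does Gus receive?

Sorted (ascending): 73, 73, 76, 76, 77, 79, 82
The 2 values of 73 occupy positions 1–2 → each gets rank 1.
The 2 values of 76 occupy positions 3–4 → each gets rank 3.
Gus has value 73 → rank 1.

1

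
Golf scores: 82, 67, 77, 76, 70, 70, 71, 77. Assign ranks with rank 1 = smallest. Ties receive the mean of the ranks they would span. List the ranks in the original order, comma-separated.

8, 1, 6.5, 5, 2.5, 2.5, 4, 6.5

Sorted (ascending): 67, 70, 70, 71, 76, 77, 77, 82
The 2 values of 70 occupy positions 2–3 → average rank (2+3)/2 = 2.5.
The 2 values of 77 occupy positions 6–7 → average rank (6+7)/2 = 6.5.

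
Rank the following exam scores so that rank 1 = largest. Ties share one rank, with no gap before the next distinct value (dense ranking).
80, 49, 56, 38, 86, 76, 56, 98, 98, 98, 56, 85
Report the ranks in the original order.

Sorted (descending): 98, 98, 98, 86, 85, 80, 76, 56, 56, 56, 49, 38
The 3 values of 98 share dense rank 1.
The 3 values of 56 share dense rank 6.
Remaining distinct values take the next consecutive integers.

4, 7, 6, 8, 2, 5, 6, 1, 1, 1, 6, 3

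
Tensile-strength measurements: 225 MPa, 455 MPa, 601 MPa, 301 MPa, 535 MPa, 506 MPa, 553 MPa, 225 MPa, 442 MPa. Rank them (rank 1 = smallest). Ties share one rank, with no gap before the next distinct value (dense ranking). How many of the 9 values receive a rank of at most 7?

8

Sorted (ascending): 225, 225, 301, 442, 455, 506, 535, 553, 601
The 2 values of 225 share dense rank 1.
Remaining distinct values take the next consecutive integers.
Ranks ≤ 7: {1, 1, 2, 3, 4, 5, 6, 7} → 8 values.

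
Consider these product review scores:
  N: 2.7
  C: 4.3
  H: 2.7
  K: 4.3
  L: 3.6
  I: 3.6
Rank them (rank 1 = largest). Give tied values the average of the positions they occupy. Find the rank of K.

Sorted (descending): 4.3, 4.3, 3.6, 3.6, 2.7, 2.7
The 2 values of 4.3 occupy positions 1–2 → average rank (1+2)/2 = 1.5.
The 2 values of 3.6 occupy positions 3–4 → average rank (3+4)/2 = 3.5.
The 2 values of 2.7 occupy positions 5–6 → average rank (5+6)/2 = 5.5.
K has value 4.3 → rank 1.5.

1.5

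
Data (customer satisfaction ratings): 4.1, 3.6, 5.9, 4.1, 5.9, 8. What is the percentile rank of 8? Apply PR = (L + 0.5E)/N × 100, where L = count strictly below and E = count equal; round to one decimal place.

91.7

N = 6.
Strictly below 8: 5. Equal to 8: 1.
PR = (5 + 0.5·1)/6 × 100 = 91.7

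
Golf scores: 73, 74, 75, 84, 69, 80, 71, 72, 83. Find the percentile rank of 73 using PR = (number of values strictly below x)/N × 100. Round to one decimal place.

33.3

N = 9.
Strictly below 73: 3. Equal to 73: 1.
PR = 3/9 × 100 = 33.3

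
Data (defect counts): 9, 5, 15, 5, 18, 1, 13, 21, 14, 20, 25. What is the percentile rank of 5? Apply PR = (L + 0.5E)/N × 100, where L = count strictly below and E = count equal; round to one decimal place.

18.2

N = 11.
Strictly below 5: 1. Equal to 5: 2.
PR = (1 + 0.5·2)/11 × 100 = 18.2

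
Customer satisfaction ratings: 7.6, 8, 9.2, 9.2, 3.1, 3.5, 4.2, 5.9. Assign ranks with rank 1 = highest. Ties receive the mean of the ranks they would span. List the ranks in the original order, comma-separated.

Sorted (descending): 9.2, 9.2, 8, 7.6, 5.9, 4.2, 3.5, 3.1
The 2 values of 9.2 occupy positions 1–2 → average rank (1+2)/2 = 1.5.

4, 3, 1.5, 1.5, 8, 7, 6, 5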